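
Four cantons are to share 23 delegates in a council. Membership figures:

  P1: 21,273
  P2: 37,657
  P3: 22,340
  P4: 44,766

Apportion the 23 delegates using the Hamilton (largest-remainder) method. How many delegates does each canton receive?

P1 4, P2 7, P3 4, P4 8

Standard divisor: 126036 ÷ 23 ≈ 5479.826.
Standard quotas: P1 3.8821, P2 6.8719, P3 4.0768, P4 8.1692.
Lower quotas: P1 3, P2 6, P3 4, P4 8 (sum 21, leaving 2 seats).
Remainders in descending order: P1 0.8821, P2 0.8719, P4 0.1692, P3 0.0768.
Largest remainders: P1, P2 receive the extra seats.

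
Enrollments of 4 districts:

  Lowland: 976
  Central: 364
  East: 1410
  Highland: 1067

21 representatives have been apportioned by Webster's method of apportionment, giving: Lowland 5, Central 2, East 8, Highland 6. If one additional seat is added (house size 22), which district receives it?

Lowland

Priority for the next seat is population ÷ (current seats + 0.5).
Priorities: Lowland 177.455, Central 145.600, East 165.882, Highland 164.154.
Highest priority: Lowland.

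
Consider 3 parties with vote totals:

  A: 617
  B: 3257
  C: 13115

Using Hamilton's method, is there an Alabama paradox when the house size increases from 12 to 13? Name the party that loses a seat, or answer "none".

A

At 12 seats: A 1, B 2, C 9.
At 13 seats: A 0, B 3, C 10.
A drops from 1 to 0.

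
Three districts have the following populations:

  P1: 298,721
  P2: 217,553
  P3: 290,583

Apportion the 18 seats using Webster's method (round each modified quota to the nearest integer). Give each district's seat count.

Standard divisor 806857/18 ≈ 44825.389; standard quotas: P1 6.664, P2 4.853, P3 6.483.
Rounding to the nearest integer gives P1 7, P2 5, P3 6 — total 18, matching the house size, so no adjustment is needed.

P1=7; P2=5; P3=6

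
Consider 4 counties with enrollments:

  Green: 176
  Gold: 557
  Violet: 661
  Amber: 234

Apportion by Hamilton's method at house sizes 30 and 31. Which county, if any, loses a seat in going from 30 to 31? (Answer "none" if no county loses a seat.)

Amber

At 30 seats: Green 3, Gold 10, Violet 12, Amber 5.
At 31 seats: Green 3, Gold 11, Violet 13, Amber 4.
Amber drops from 5 to 4.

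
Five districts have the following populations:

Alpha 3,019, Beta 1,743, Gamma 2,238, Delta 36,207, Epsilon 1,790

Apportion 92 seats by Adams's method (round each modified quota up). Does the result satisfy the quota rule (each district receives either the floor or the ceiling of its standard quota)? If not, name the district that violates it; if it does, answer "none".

Delta

Standard quotas: Alpha 6.173, Beta 3.564, Gamma 4.576, Delta 74.028, Epsilon 3.660.
Adams allocation: Alpha 7, Beta 4, Gamma 5, Delta 72, Epsilon 4.
Delta has quota 74.028 (lower 74, upper 75) but receives 72 — outside the quota interval.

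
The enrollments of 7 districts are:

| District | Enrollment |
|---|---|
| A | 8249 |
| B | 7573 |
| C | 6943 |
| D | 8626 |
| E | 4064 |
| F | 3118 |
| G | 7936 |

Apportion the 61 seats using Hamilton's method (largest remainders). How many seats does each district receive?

A 11, B 10, C 9, D 11, E 5, F 4, G 11

Standard divisor: 46509 ÷ 61 ≈ 762.443.
Standard quotas: A 10.8192, B 9.9326, C 9.1063, D 11.3136, E 5.3302, F 4.0895, G 10.4087.
Lower quotas: A 10, B 9, C 9, D 11, E 5, F 4, G 10 (sum 58, leaving 3 seats).
Remainders in descending order: B 0.9326, A 0.8192, G 0.4087, E 0.3302, D 0.3136, C 0.1063, F 0.0895.
The surplus seats go to B, A, G.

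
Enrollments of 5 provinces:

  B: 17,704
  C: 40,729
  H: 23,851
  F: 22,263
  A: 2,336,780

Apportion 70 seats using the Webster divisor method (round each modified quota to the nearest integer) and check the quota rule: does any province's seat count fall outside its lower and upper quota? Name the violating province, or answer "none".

Standard quotas: B 0.508, C 1.168, H 0.684, F 0.638, A 67.002.
Webster allocation: B 1, C 1, H 1, F 1, A 66.
A has quota 67.002 (lower 67, upper 68) but receives 66 — outside the quota interval.

A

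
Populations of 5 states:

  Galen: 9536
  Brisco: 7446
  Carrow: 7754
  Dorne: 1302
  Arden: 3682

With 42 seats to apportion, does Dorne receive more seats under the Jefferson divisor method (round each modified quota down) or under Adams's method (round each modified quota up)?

Adams

Jefferson: Galen 14, Brisco 11, Carrow 11, Dorne 1, Arden 5.
Adams: Galen 13, Brisco 11, Carrow 11, Dorne 2, Arden 5.
Dorne gets 1 under Jefferson and 2 under Adams.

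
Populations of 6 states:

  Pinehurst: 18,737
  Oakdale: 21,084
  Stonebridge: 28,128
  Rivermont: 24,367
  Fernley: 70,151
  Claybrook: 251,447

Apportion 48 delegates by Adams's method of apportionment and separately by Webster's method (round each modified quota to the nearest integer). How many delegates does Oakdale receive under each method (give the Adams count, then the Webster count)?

Adams: Pinehurst 3, Oakdale 3, Stonebridge 4, Rivermont 3, Fernley 8, Claybrook 27.
Webster: Pinehurst 2, Oakdale 2, Stonebridge 3, Rivermont 3, Fernley 8, Claybrook 30.
Oakdale gets 3 under Adams and 2 under Webster.

3 and 2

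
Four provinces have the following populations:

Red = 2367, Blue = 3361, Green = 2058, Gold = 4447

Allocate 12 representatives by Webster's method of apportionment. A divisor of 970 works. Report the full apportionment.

Red 2, Blue 3, Green 2, Gold 5

With modified divisor 970: modified quotas Red 2.440, Blue 3.465, Green 2.122, Gold 4.585.
Rounding to the nearest integer: Red 2, Blue 3, Green 2, Gold 5 (total 12).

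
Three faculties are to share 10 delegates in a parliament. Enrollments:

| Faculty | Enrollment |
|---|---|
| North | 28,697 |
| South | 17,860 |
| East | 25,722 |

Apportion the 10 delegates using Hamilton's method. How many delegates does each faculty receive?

Standard divisor: 72279 ÷ 10 ≈ 7227.9.
Standard quotas: North 3.9703, South 2.4710, East 3.5587.
Lower quotas: North 3, South 2, East 3 (sum 8, leaving 2 seats).
Remainders in descending order: North 0.9703, East 0.5587, South 0.4710.
Largest remainders: North, East receive the extra seats.

North: 4; South: 2; East: 4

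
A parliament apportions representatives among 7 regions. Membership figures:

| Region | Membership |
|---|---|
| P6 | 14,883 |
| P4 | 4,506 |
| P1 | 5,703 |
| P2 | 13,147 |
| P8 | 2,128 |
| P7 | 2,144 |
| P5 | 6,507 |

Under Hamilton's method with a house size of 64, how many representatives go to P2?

17

The standard divisor is 49018/64 ≈ 765.906.
Standard quotas: P6 19.4319, P4 5.8832, P1 7.4461, P2 17.1653, P8 2.7784, P7 2.7993, P5 8.4958.
Lower quotas: P6 19, P4 5, P1 7, P2 17, P8 2, P7 2, P5 8 (sum 60, leaving 4 seats).
Remainders in descending order: P4 0.8832, P7 0.7993, P8 0.7784, P5 0.4958, P1 0.4461, P6 0.4319, P2 0.1653.
Largest remainders: P4, P7, P8, P5 receive the extra seats.
P2 receives 17.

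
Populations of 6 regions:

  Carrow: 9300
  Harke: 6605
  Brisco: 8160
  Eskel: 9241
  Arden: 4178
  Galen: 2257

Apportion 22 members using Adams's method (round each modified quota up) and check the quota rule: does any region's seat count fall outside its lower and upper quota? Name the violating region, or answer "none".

none

Standard quotas: Carrow 5.148, Harke 3.656, Brisco 4.517, Eskel 5.116, Arden 2.313, Galen 1.249.
Adams allocation: Carrow 5, Harke 4, Brisco 4, Eskel 5, Arden 2, Galen 2.
Every allocation lies between the lower and upper quota.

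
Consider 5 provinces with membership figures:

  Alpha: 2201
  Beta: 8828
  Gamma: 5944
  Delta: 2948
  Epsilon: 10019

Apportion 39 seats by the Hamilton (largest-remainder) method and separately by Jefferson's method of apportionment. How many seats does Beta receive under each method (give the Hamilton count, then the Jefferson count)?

11 and 12

Hamilton: Alpha 3, Beta 11, Gamma 8, Delta 4, Epsilon 13.
Jefferson: Alpha 2, Beta 12, Gamma 8, Delta 4, Epsilon 13.
Beta gets 11 under Hamilton and 12 under Jefferson.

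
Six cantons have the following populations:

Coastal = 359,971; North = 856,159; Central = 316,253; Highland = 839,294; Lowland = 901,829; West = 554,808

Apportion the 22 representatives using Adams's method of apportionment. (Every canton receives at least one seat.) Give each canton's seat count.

Coastal: 2, North: 5, Central: 2, Highland: 5, Lowland: 5, West: 3

Standard divisor 3828314/22 ≈ 174014.273; standard quotas: Coastal 2.069, North 4.920, Central 1.817, Highland 4.823, Lowland 5.183, West 3.188.
Rounding up gives 3, 5, 2, 5, 6, 4 = 25 seats, so the divisor must be adjusted.
With modified divisor 197400: modified quotas Coastal 1.824, North 4.337, Central 1.602, Highland 4.252, Lowland 4.569, West 2.811.
Rounding up: Coastal 2, North 5, Central 2, Highland 5, Lowland 5, West 3 (total 22).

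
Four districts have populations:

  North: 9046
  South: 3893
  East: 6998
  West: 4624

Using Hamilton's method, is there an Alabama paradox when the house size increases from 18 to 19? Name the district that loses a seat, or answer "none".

none

At 18 seats: North 7, South 3, East 5, West 3.
At 19 seats: North 7, South 3, East 5, West 4.
No district's allocation decreased.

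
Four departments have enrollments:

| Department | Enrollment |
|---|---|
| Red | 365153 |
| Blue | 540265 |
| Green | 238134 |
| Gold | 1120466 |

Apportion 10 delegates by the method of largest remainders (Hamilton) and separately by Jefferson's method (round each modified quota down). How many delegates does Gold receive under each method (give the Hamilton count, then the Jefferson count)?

5 and 6

Hamilton: Red 2, Blue 2, Green 1, Gold 5.
Jefferson: Red 1, Blue 2, Green 1, Gold 6.
Gold gets 5 under Hamilton and 6 under Jefferson.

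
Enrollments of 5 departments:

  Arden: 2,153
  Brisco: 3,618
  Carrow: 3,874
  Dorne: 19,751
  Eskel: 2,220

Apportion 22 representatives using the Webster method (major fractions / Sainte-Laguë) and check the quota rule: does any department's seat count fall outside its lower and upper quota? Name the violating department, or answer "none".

none

Standard quotas: Arden 1.498, Brisco 2.518, Carrow 2.696, Dorne 13.744, Eskel 1.545.
Webster allocation: Arden 1, Brisco 2, Carrow 3, Dorne 14, Eskel 2.
Every allocation lies between the lower and upper quota.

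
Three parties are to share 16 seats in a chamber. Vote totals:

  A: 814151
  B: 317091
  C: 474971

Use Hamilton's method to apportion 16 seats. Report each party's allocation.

The standard divisor is 1606213/16 ≈ 100388.312.
Standard quotas: A 8.1100, B 3.1586, C 4.7313.
Lower quotas: A 8, B 3, C 4 (sum 15, leaving 1 seat).
Remainders in descending order: C 0.7313, B 0.1586, A 0.1100.
The surplus seat goes to C.

A 8; B 3; C 5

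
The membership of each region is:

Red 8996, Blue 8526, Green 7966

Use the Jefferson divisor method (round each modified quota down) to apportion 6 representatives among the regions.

Red 2, Blue 2, Green 2

Standard divisor 25488/6 ≈ 4248; standard quotas: Red 2.118, Blue 2.007, Green 1.875.
Rounding down gives 2, 2, 1 = 5 seats, so the divisor must be adjusted.
With modified divisor 3500: modified quotas Red 2.570, Blue 2.436, Green 2.276.
Rounding down: Red 2, Blue 2, Green 2 (total 6).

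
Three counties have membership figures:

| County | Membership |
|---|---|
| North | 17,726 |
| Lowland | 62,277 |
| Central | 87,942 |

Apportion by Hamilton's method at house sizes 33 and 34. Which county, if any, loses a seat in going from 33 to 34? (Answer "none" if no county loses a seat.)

At 33 seats: North 4, Lowland 12, Central 17.
At 34 seats: North 3, Lowland 13, Central 18.
North drops from 4 to 3.

North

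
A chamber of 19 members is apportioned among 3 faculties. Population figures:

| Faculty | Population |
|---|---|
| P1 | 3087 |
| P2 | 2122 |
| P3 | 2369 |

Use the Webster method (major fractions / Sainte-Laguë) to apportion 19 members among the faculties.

Standard divisor 7578/19 ≈ 398.842; standard quotas: P1 7.740, P2 5.320, P3 5.940.
Rounding to the nearest integer gives P1 8, P2 5, P3 6 — total 19, matching the house size, so no adjustment is needed.

P1 8, P2 5, P3 6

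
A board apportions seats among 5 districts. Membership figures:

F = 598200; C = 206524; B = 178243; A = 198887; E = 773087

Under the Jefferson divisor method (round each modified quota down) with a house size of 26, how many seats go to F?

Standard divisor 1954941/26 ≈ 75190.038; standard quotas: F 7.956, C 2.747, B 2.371, A 2.645, E 10.282.
Rounding down gives 7, 2, 2, 2, 10 = 23 seats, so the divisor must be adjusted.
With modified divisor 67700: modified quotas F 8.836, C 3.051, B 2.633, A 2.938, E 11.419.
Rounding down: F 8, C 3, B 2, A 2, E 11 (total 26).
F receives 8.

8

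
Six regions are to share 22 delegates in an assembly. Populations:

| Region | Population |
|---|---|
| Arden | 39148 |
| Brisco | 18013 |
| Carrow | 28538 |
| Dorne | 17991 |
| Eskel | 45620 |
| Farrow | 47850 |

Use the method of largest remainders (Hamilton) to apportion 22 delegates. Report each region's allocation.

Arden=5, Brisco=2, Carrow=3, Dorne=2, Eskel=5, Farrow=5

Standard divisor: 197160 ÷ 22 ≈ 8961.818.
Standard quotas: Arden 4.3683, Brisco 2.0100, Carrow 3.1844, Dorne 2.0075, Eskel 5.0905, Farrow 5.3393.
Lower quotas: Arden 4, Brisco 2, Carrow 3, Dorne 2, Eskel 5, Farrow 5 (sum 21, leaving 1 seat).
Remainders in descending order: Arden 0.3683, Farrow 0.3393, Carrow 0.1844, Eskel 0.0905, Brisco 0.0100, Dorne 0.0075.
Largest remainder: Arden receives the extra seat.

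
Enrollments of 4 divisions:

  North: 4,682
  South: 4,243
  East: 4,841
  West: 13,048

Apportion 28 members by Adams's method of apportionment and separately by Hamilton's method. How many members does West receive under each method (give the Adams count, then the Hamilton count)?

Adams: North 5, South 5, East 5, West 13.
Hamilton: North 5, South 4, East 5, West 14.
West gets 13 under Adams and 14 under Hamilton.

13 and 14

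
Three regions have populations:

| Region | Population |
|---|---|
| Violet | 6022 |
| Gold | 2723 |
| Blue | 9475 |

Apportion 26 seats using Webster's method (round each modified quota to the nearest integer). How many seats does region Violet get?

Standard divisor 18220/26 ≈ 700.769; standard quotas: Violet 8.593, Gold 3.886, Blue 13.521.
Rounding to the nearest integer gives 9, 4, 14 = 27 seats, so the divisor must be adjusted.
With modified divisor 705: modified quotas Violet 8.542, Gold 3.862, Blue 13.440.
Rounding to the nearest integer: Violet 9, Gold 4, Blue 13 (total 26).
Violet receives 9.

9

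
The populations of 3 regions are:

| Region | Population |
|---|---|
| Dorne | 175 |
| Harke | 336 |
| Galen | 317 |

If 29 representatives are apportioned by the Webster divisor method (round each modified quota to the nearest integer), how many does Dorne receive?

6

Standard divisor 828/29 ≈ 28.552; standard quotas: Dorne 6.129, Harke 11.768, Galen 11.103.
Rounding to the nearest integer gives Dorne 6, Harke 12, Galen 11 — total 29, matching the house size, so no adjustment is needed.
Dorne receives 6.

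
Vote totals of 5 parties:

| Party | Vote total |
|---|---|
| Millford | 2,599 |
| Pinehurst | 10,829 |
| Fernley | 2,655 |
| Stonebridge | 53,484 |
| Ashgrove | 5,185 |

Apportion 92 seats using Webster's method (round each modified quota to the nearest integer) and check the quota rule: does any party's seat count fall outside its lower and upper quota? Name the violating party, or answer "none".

Standard quotas: Millford 3.199, Pinehurst 13.328, Fernley 3.268, Stonebridge 65.825, Ashgrove 6.381.
Webster allocation: Millford 3, Pinehurst 13, Fernley 3, Stonebridge 67, Ashgrove 6.
Stonebridge has quota 65.825 (lower 65, upper 66) but receives 67 — outside the quota interval.

Stonebridge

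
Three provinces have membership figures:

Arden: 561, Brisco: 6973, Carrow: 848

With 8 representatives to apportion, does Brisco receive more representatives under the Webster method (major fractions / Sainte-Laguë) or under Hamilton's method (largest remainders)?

Webster: Arden 1, Brisco 6, Carrow 1.
Hamilton: Arden 0, Brisco 7, Carrow 1.
Brisco gets 6 under Webster and 7 under Hamilton.

Hamilton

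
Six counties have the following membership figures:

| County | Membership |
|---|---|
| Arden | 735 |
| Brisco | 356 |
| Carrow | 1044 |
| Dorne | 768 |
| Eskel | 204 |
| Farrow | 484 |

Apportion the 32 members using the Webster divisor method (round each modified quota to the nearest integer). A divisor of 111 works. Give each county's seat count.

With modified divisor 111: modified quotas Arden 6.622, Brisco 3.207, Carrow 9.405, Dorne 6.919, Eskel 1.838, Farrow 4.360.
Rounding to the nearest integer: Arden 7, Brisco 3, Carrow 9, Dorne 7, Eskel 2, Farrow 4 (total 32).

Arden: 7, Brisco: 3, Carrow: 9, Dorne: 7, Eskel: 2, Farrow: 4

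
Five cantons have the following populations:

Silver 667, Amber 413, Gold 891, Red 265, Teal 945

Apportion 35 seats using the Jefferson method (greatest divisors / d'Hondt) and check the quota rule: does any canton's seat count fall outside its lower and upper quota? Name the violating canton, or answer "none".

none

Standard quotas: Silver 7.339, Amber 4.544, Gold 9.804, Red 2.916, Teal 10.398.
Jefferson allocation: Silver 7, Amber 4, Gold 10, Red 3, Teal 11.
Every allocation lies between the lower and upper quota.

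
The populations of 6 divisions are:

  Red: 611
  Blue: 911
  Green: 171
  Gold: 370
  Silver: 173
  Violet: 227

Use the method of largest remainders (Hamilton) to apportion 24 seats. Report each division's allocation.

Red: 6, Blue: 9, Green: 2, Gold: 3, Silver: 2, Violet: 2

Total 2463; standard divisor 2463/24 ≈ 102.625.
Standard quotas: Red 5.954, Blue 8.877, Green 1.666, Gold 3.605, Silver 1.686, Violet 2.212.
Lower quotas: Red 5, Blue 8, Green 1, Gold 3, Silver 1, Violet 2 (sum 20, leaving 4 seats).
Remainders in descending order: Red 0.954, Blue 0.877, Silver 0.686, Green 0.666, Gold 0.605, Violet 0.212.
The surplus seats go to Red, Blue, Silver, Green.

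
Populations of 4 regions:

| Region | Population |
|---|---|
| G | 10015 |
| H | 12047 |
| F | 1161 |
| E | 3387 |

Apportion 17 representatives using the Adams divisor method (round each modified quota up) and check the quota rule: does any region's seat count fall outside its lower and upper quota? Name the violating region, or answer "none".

none

Standard quotas: G 6.398, H 7.696, F 0.742, E 2.164.
Adams allocation: G 6, H 8, F 1, E 2.
Every allocation lies between the lower and upper quota.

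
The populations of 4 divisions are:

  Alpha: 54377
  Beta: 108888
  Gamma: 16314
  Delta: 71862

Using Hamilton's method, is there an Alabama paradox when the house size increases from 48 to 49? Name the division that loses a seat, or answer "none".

none

At 48 seats: Alpha 10, Beta 21, Gamma 3, Delta 14.
At 49 seats: Alpha 11, Beta 21, Gamma 3, Delta 14.
No division's allocation decreased.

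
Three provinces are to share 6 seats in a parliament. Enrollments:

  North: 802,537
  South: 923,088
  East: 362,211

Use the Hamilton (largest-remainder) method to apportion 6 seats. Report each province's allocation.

North: 2; South: 3; East: 1

Total 2087836; standard divisor 2087836/6 ≈ 347972.667.
Standard quotas: North 2.3063, South 2.6528, East 1.0409.
Lower quotas: North 2, South 2, East 1 (sum 5, leaving 1 seat).
Remainders in descending order: South 0.6528, North 0.3063, East 0.0409.
The surplus seat goes to South.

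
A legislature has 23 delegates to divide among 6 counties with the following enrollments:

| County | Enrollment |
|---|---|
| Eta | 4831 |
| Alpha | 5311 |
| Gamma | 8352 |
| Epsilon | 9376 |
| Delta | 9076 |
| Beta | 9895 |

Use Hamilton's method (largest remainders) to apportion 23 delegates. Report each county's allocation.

Standard divisor: 46841 ÷ 23 ≈ 2036.565.
Standard quotas: Eta 2.3721, Alpha 2.6078, Gamma 4.1010, Epsilon 4.6038, Delta 4.4565, Beta 4.8587.
Lower quotas: Eta 2, Alpha 2, Gamma 4, Epsilon 4, Delta 4, Beta 4 (sum 20, leaving 3 seats).
Remainders in descending order: Beta 0.8587, Alpha 0.6078, Epsilon 0.6038, Delta 0.4565, Eta 0.3721, Gamma 0.1010.
The surplus seats go to Beta, Alpha, Epsilon.

Eta=2, Alpha=3, Gamma=4, Epsilon=5, Delta=4, Beta=5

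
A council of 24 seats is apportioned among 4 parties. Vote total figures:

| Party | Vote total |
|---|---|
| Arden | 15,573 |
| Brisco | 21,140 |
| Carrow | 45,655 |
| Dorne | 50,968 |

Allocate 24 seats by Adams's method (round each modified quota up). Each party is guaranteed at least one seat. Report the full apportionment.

Standard divisor 133336/24 ≈ 5555.667; standard quotas: Arden 2.803, Brisco 3.805, Carrow 8.218, Dorne 9.174.
Rounding up gives 3, 4, 9, 10 = 26 seats, so the divisor must be adjusted.
With modified divisor 6000: modified quotas Arden 2.595, Brisco 3.523, Carrow 7.609, Dorne 8.495.
Rounding up: Arden 3, Brisco 4, Carrow 8, Dorne 9 (total 24).

Arden 3, Brisco 4, Carrow 8, Dorne 9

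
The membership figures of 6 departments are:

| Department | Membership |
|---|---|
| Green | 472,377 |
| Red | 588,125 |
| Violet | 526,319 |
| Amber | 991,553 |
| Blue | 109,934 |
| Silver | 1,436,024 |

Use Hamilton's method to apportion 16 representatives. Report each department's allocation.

Total 4124332; standard divisor 4124332/16 ≈ 257770.75.
Standard quotas: Green 1.8325, Red 2.2816, Violet 2.0418, Amber 3.8466, Blue 0.4265, Silver 5.5709.
Lower quotas: Green 1, Red 2, Violet 2, Amber 3, Blue 0, Silver 5 (sum 13, leaving 3 seats).
Remainders in descending order: Amber 0.8466, Green 0.8325, Silver 0.5709, Blue 0.4265, Red 0.2816, Violet 0.0418.
Largest remainders: Amber, Green, Silver receive the extra seats.

Green 2, Red 2, Violet 2, Amber 4, Blue 0, Silver 6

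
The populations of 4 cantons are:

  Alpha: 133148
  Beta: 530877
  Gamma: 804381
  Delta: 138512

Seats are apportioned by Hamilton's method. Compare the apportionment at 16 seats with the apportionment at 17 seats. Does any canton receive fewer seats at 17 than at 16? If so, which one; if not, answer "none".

At 16 seats: Alpha 1, Beta 5, Gamma 8, Delta 2.
At 17 seats: Alpha 1, Beta 6, Gamma 9, Delta 1.
Delta drops from 2 to 1.

Delta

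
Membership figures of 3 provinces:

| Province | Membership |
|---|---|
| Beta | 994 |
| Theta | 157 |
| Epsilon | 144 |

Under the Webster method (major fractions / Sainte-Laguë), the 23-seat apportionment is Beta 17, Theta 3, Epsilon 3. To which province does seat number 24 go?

Priority for the next seat is population ÷ (current seats + 0.5).
Priorities: Beta 56.800, Theta 44.857, Epsilon 41.143.
Highest priority: Beta.

Beta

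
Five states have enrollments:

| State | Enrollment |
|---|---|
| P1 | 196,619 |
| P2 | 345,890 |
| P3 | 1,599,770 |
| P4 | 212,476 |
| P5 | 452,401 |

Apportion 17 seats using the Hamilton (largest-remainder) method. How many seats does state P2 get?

2

Standard divisor: 2807156 ÷ 17 ≈ 165126.824.
Standard quotas: P1 1.1907, P2 2.0947, P3 9.6881, P4 1.2867, P5 2.7397.
Lower quotas: P1 1, P2 2, P3 9, P4 1, P5 2 (sum 15, leaving 2 seats).
Remainders in descending order: P5 0.7397, P3 0.6881, P4 0.2867, P1 0.1907, P2 0.0947.
Largest remainders: P5, P3 receive the extra seats.
P2 receives 2.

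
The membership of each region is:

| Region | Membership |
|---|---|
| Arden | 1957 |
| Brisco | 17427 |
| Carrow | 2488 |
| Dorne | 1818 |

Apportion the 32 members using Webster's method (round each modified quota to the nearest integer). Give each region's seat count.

Standard divisor 23690/32 ≈ 740.312; standard quotas: Arden 2.643, Brisco 23.540, Carrow 3.361, Dorne 2.456.
Rounding to the nearest integer gives Arden 3, Brisco 24, Carrow 3, Dorne 2 — total 32, matching the house size, so no adjustment is needed.

Arden 3, Brisco 24, Carrow 3, Dorne 2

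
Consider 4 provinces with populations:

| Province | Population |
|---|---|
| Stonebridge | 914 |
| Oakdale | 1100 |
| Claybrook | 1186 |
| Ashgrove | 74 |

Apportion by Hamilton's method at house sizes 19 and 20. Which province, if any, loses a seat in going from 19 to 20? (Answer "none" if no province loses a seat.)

At 19 seats: Stonebridge 5, Oakdale 6, Claybrook 7, Ashgrove 1.
At 20 seats: Stonebridge 6, Oakdale 7, Claybrook 7, Ashgrove 0.
Ashgrove drops from 1 to 0.

Ashgrove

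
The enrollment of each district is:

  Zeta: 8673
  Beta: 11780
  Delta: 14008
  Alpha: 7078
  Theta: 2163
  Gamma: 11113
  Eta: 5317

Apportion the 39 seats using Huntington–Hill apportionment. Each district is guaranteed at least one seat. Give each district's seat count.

Zeta: 6, Beta: 8, Delta: 9, Alpha: 5, Theta: 1, Gamma: 7, Eta: 3

With divisor 1555: modified quotas Zeta 5.577, Beta 7.576, Delta 9.008, Alpha 4.552, Theta 1.391, Gamma 7.147, Eta 3.419.
Geometric-mean thresholds: Zeta √(5·6)=5.477, Beta √(7·8)=7.483, Delta √(9·10)=9.487, Alpha √(4·5)=4.472, Theta √(1·2)=1.414, Gamma √(7·8)=7.483, Eta √(3·4)=3.464.
Each quota rounded against its threshold gives Zeta 6, Beta 8, Delta 9, Alpha 5, Theta 1, Gamma 7, Eta 3 (total 39).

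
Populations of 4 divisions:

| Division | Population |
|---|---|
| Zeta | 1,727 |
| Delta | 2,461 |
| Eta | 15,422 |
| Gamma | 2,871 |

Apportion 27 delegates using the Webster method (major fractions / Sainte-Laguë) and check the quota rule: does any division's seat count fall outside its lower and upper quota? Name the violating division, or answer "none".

Standard quotas: Zeta 2.074, Delta 2.956, Eta 18.522, Gamma 3.448.
Webster allocation: Zeta 2, Delta 3, Eta 19, Gamma 3.
Every allocation lies between the lower and upper quota.

none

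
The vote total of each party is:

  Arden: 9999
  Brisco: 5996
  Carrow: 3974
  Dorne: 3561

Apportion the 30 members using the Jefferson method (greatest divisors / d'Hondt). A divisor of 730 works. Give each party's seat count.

With modified divisor 730: modified quotas Arden 13.697, Brisco 8.214, Carrow 5.444, Dorne 4.878.
Rounding down: Arden 13, Brisco 8, Carrow 5, Dorne 4 (total 30).

Arden 13, Brisco 8, Carrow 5, Dorne 4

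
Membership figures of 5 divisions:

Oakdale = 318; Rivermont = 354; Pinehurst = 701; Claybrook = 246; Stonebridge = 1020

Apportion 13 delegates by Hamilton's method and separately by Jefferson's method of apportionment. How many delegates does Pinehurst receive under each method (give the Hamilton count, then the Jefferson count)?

Hamilton: Oakdale 2, Rivermont 2, Pinehurst 3, Claybrook 1, Stonebridge 5.
Jefferson: Oakdale 1, Rivermont 2, Pinehurst 4, Claybrook 1, Stonebridge 5.
Pinehurst gets 3 under Hamilton and 4 under Jefferson.

3 and 4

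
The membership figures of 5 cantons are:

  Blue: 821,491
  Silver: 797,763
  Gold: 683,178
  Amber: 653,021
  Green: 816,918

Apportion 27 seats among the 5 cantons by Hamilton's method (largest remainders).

Standard divisor: 3772371 ÷ 27 ≈ 139717.444.
Standard quotas: Blue 5.8797, Silver 5.7098, Gold 4.8897, Amber 4.6739, Green 5.8469.
Lower quotas: Blue 5, Silver 5, Gold 4, Amber 4, Green 5 (sum 23, leaving 4 seats).
Remainders in descending order: Gold 0.8897, Blue 0.8797, Green 0.8469, Silver 0.7098, Amber 0.6739.
Largest remainders: Gold, Blue, Green, Silver receive the extra seats.

Blue=6, Silver=6, Gold=5, Amber=4, Green=6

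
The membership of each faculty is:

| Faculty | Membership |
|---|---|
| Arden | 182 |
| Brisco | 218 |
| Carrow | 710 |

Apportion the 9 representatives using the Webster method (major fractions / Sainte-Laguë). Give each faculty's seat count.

Arden 1, Brisco 2, Carrow 6

Standard divisor 1110/9 ≈ 123.333; standard quotas: Arden 1.476, Brisco 1.768, Carrow 5.757.
Rounding to the nearest integer gives Arden 1, Brisco 2, Carrow 6 — total 9, matching the house size, so no adjustment is needed.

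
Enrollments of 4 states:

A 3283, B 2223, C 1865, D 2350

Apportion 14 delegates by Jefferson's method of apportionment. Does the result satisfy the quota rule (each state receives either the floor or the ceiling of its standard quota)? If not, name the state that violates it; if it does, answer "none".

Standard quotas: A 4.728, B 3.202, C 2.686, D 3.384.
Jefferson allocation: A 5, B 3, C 3, D 3.
Every allocation lies between the lower and upper quota.

none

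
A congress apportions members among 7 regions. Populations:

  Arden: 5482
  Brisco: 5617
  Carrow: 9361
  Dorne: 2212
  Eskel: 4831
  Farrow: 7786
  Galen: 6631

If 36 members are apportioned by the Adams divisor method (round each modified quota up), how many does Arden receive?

Standard divisor 41920/36 ≈ 1164.444; standard quotas: Arden 4.708, Brisco 4.824, Carrow 8.039, Dorne 1.900, Eskel 4.149, Farrow 6.686, Galen 5.695.
Rounding up gives 5, 5, 9, 2, 5, 7, 6 = 39 seats, so the divisor must be adjusted.
With modified divisor 1310: modified quotas Arden 4.185, Brisco 4.288, Carrow 7.146, Dorne 1.689, Eskel 3.688, Farrow 5.944, Galen 5.062.
Rounding up: Arden 5, Brisco 5, Carrow 8, Dorne 2, Eskel 4, Farrow 6, Galen 6 (total 36).
Arden receives 5.

5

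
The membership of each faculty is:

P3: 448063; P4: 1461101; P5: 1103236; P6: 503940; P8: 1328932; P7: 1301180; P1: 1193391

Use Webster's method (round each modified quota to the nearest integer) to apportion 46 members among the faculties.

P3: 3, P4: 9, P5: 7, P6: 3, P8: 8, P7: 8, P1: 8

Standard divisor 7339843/46 ≈ 159561.804; standard quotas: P3 2.808, P4 9.157, P5 6.914, P6 3.158, P8 8.329, P7 8.155, P1 7.479.
Rounding to the nearest integer gives 3, 9, 7, 3, 8, 8, 7 = 45 seats, so the divisor must be adjusted.
With modified divisor 157700: modified quotas P3 2.841, P4 9.265, P5 6.996, P6 3.196, P8 8.427, P7 8.251, P1 7.567.
Rounding to the nearest integer: P3 3, P4 9, P5 7, P6 3, P8 8, P7 8, P1 8 (total 46).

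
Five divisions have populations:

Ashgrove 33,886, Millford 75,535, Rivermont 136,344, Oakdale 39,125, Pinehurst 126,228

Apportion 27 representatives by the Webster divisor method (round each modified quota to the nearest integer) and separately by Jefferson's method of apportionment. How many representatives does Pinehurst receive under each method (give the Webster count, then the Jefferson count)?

Webster: Ashgrove 2, Millford 5, Rivermont 9, Oakdale 3, Pinehurst 8.
Jefferson: Ashgrove 2, Millford 5, Rivermont 9, Oakdale 2, Pinehurst 9.
Pinehurst gets 8 under Webster and 9 under Jefferson.

8 and 9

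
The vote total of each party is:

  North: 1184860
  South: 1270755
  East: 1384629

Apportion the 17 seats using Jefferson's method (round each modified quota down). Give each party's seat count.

North: 5, South: 6, East: 6

Standard divisor 3840244/17 ≈ 225896.706; standard quotas: North 5.245, South 5.625, East 6.129.
Rounding down gives 5, 5, 6 = 16 seats, so the divisor must be adjusted.
With modified divisor 204800: modified quotas North 5.785, South 6.205, East 6.761.
Rounding down: North 5, South 6, East 6 (total 17).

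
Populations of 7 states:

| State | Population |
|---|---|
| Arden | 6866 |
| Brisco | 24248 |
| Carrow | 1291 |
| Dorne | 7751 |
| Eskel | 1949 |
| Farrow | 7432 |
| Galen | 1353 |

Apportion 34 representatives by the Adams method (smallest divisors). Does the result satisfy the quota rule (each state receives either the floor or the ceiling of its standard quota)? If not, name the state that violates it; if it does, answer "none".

Standard quotas: Arden 4.587, Brisco 16.200, Carrow 0.863, Dorne 5.179, Eskel 1.302, Farrow 4.965, Galen 0.904.
Adams allocation: Arden 5, Brisco 15, Carrow 1, Dorne 5, Eskel 2, Farrow 5, Galen 1.
Brisco has quota 16.200 (lower 16, upper 17) but receives 15 — outside the quota interval.

Brisco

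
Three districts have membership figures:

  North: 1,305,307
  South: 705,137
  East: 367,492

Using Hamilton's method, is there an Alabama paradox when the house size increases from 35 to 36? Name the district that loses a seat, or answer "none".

At 35 seats: North 19, South 10, East 6.
At 36 seats: North 20, South 11, East 5.
East drops from 6 to 5.

East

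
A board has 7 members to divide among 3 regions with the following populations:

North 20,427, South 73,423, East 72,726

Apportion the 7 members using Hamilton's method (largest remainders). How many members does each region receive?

Standard divisor: 166576 ÷ 7 ≈ 23796.571.
Standard quotas: North 0.8584, South 3.0854, East 3.0562.
Lower quotas: North 0, South 3, East 3 (sum 6, leaving 1 seat).
Remainders in descending order: North 0.8584, South 0.0854, East 0.0562.
Largest remainder: North receives the extra seat.

North: 1; South: 3; East: 3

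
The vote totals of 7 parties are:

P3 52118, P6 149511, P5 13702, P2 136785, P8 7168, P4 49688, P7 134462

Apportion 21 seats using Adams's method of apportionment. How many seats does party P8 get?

Standard divisor 543434/21 ≈ 25877.81; standard quotas: P3 2.014, P6 5.778, P5 0.529, P2 5.286, P8 0.277, P4 1.920, P7 5.196.
Rounding up gives 3, 6, 1, 6, 1, 2, 6 = 25 seats, so the divisor must be adjusted.
With modified divisor 31800: modified quotas P3 1.639, P6 4.702, P5 0.431, P2 4.301, P8 0.225, P4 1.563, P7 4.228.
Rounding up: P3 2, P6 5, P5 1, P2 5, P8 1, P4 2, P7 5 (total 21).
P8 receives 1.

1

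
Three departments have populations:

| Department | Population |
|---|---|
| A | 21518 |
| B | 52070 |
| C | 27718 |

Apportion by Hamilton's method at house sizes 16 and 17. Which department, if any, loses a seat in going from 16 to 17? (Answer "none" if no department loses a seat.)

A

At 16 seats: A 4, B 8, C 4.
At 17 seats: A 3, B 9, C 5.
A drops from 4 to 3.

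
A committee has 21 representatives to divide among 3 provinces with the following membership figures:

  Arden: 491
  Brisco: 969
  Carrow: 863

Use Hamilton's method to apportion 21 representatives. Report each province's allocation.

Arden 4, Brisco 9, Carrow 8

The standard divisor is 2323/21 ≈ 110.619.
Standard quotas: Arden 4.439, Brisco 8.760, Carrow 7.802.
Lower quotas: Arden 4, Brisco 8, Carrow 7 (sum 19, leaving 2 seats).
Remainders in descending order: Carrow 0.802, Brisco 0.760, Arden 0.439.
Largest remainders: Carrow, Brisco receive the extra seats.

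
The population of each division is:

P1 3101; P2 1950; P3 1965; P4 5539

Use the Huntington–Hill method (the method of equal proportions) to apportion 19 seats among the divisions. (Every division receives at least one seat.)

P1 5; P2 3; P3 3; P4 8

With divisor 673: modified quotas P1 4.608, P2 2.897, P3 2.920, P4 8.230.
Geometric-mean thresholds: P1 √(4·5)=4.472, P2 √(2·3)=2.449, P3 √(2·3)=2.449, P4 √(8·9)=8.485.
Each quota rounded against its threshold gives P1 5, P2 3, P3 3, P4 8 (total 19).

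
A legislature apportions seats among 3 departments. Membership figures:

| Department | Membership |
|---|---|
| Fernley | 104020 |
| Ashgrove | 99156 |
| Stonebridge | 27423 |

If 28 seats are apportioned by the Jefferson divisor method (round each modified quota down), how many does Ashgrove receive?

Standard divisor 230599/28 ≈ 8235.679; standard quotas: Fernley 12.630, Ashgrove 12.040, Stonebridge 3.330.
Rounding down gives 12, 12, 3 = 27 seats, so the divisor must be adjusted.
With modified divisor 7800: modified quotas Fernley 13.336, Ashgrove 12.712, Stonebridge 3.516.
Rounding down: Fernley 13, Ashgrove 12, Stonebridge 3 (total 28).
Ashgrove receives 12.

12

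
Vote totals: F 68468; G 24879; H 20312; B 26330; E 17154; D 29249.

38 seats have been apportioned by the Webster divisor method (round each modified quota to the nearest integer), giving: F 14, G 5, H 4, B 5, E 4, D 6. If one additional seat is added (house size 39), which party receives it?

Priority for the next seat is population ÷ (current seats + 0.5).
Priorities: F 4721.931, G 4523.455, H 4513.778, B 4787.273, E 3812.000, D 4499.846.
Highest priority: B.

B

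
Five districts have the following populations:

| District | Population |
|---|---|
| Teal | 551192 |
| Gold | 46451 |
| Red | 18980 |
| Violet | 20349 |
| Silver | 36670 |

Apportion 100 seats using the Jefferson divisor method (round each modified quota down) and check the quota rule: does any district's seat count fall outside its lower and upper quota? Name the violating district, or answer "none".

Standard quotas: Teal 81.823, Gold 6.896, Red 2.818, Violet 3.021, Silver 5.444.
Jefferson allocation: Teal 83, Gold 7, Red 2, Violet 3, Silver 5.
Teal has quota 81.823 (lower 81, upper 82) but receives 83 — outside the quota interval.

Teal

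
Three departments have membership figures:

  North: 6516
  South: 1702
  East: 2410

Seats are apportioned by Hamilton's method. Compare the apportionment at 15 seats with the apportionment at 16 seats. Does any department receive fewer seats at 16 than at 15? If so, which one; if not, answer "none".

South

At 15 seats: North 9, South 3, East 3.
At 16 seats: North 10, South 2, East 4.
South drops from 3 to 2.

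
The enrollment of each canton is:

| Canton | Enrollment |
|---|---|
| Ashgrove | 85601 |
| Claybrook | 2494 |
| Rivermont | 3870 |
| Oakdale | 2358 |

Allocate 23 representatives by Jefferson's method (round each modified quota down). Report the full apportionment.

Standard divisor 94323/23 ≈ 4101; standard quotas: Ashgrove 20.873, Claybrook 0.608, Rivermont 0.944, Oakdale 0.575.
Rounding down gives 20, 0, 0, 0 = 20 seats, so the divisor must be adjusted.
With modified divisor 3766.25: modified quotas Ashgrove 22.728, Claybrook 0.662, Rivermont 1.028, Oakdale 0.626.
Rounding down: Ashgrove 22, Claybrook 0, Rivermont 1, Oakdale 0 (total 23).

Ashgrove 22, Claybrook 0, Rivermont 1, Oakdale 0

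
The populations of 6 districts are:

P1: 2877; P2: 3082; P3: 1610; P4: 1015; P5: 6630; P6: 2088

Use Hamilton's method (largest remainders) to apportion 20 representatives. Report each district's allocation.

P1 3; P2 4; P3 2; P4 1; P5 8; P6 2

The standard divisor is 17302/20 ≈ 865.1.
Standard quotas: P1 3.3256, P2 3.5626, P3 1.8611, P4 1.1733, P5 7.6639, P6 2.4136.
Lower quotas: P1 3, P2 3, P3 1, P4 1, P5 7, P6 2 (sum 17, leaving 3 seats).
Remainders in descending order: P3 0.8611, P5 0.6639, P2 0.5626, P6 0.4136, P1 0.3256, P4 0.1733.
Largest remainders: P3, P5, P2 receive the extra seats.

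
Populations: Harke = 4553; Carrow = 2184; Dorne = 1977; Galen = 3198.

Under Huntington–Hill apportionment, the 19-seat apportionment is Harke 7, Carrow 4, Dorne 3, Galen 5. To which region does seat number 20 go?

Harke

Priority for the next seat is population ÷ (√(s·(s+1))).
Priorities: Harke 608.420, Carrow 488.357, Dorne 570.711, Galen 583.872.
Highest priority: Harke.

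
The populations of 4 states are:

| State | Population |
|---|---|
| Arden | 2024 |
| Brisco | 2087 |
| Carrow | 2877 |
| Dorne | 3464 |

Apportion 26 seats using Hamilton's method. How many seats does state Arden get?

5

Standard divisor: 10452 ÷ 26 = 402.
Standard quotas: Arden 5.035, Brisco 5.192, Carrow 7.157, Dorne 8.617.
Lower quotas: Arden 5, Brisco 5, Carrow 7, Dorne 8 (sum 25, leaving 1 seat).
Remainders in descending order: Dorne 0.617, Brisco 0.192, Carrow 0.157, Arden 0.035.
The surplus seat goes to Dorne.
Arden receives 5.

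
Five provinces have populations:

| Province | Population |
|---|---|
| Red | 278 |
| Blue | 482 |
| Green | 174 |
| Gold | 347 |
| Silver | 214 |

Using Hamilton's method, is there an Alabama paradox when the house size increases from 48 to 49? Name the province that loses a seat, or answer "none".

At 48 seats: Red 9, Blue 15, Green 6, Gold 11, Silver 7.
At 49 seats: Red 9, Blue 16, Green 6, Gold 11, Silver 7.
No province's allocation decreased.

none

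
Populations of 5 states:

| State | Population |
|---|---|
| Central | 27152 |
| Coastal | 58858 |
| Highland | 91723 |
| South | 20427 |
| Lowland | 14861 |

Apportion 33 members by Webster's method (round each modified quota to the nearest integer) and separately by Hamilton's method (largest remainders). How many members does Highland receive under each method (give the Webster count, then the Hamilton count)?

15 and 14

Webster: Central 4, Coastal 9, Highland 15, South 3, Lowland 2.
Hamilton: Central 4, Coastal 9, Highland 14, South 3, Lowland 3.
Highland gets 15 under Webster and 14 under Hamilton.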